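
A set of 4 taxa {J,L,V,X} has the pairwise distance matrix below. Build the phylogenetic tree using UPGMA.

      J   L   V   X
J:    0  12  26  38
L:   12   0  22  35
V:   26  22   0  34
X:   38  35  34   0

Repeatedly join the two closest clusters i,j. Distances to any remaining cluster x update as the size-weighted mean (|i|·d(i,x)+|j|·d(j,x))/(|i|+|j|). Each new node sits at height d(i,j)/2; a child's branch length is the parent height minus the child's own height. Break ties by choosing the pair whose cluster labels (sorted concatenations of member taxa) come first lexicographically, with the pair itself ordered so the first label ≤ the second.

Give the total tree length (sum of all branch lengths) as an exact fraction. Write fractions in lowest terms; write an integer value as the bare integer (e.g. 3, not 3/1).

161/3

1. join J+L (d=12) ⇒ JL; edges |J|=6, |L|=6
  updated: d(JL,V)=24, d(JL,X)=73/2
2. join JL+V (d=24) ⇒ JLV; edges |JL|=6, |V|=12
  updated: d(JLV,X)=107/3
3. join JLV+X (d=107/3) ⇒ JLVX; edges |JLV|=35/6, |X|=107/6
final tree: (((J:6,L:6):6,V:12):35/6,X:107/6)
total length: 161/3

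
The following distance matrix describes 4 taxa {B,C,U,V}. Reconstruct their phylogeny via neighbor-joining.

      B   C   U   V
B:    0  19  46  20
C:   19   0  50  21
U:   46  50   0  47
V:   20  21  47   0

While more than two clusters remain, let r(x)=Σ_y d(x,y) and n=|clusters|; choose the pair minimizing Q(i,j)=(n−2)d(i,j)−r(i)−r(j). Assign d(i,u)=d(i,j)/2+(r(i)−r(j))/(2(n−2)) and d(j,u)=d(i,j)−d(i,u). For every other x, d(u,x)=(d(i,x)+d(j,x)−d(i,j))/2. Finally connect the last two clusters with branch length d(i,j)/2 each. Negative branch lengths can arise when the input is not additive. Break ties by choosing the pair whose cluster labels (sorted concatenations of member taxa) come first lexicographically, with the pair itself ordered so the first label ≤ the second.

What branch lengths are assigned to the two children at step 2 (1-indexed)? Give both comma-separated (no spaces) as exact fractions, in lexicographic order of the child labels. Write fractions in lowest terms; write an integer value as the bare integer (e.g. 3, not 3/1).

5/4,149/4

1. join B+C (d=19, Q=-137) ⇒ BC; edges |B|=33/4, |C|=43/4
  updated: d(BC,U)=77/2, d(BC,V)=11
2. join BC+U (d=77/2, Q=-193/2) ⇒ BCU; edges |BC|=5/4, |U|=149/4
  updated: d(BCU,V)=39/4
3. join BCU+V (d=39/4) ⇒ BCUV; edges |BCU|=39/8, |V|=39/8
final tree: (((B:33/4,C:43/4):5/4,U:149/4):39/8,V:39/8)
total length: 269/4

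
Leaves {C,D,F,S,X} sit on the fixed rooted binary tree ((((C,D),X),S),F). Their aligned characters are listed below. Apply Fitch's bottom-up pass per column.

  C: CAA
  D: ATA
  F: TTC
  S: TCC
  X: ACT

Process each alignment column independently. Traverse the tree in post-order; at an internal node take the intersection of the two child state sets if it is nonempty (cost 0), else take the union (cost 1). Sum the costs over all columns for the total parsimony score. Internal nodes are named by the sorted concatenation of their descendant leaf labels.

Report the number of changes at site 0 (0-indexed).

2

[col 0] CD: children C:{C}, D:{A} ∪→ {A,C}; cost 1
[col 0] CDX: children CD:{A,C}, X:{A} ∩→ {A}; cost 0
[col 0] CDSX: children CDX:{A}, S:{T} ∪→ {A,T}; cost 1
[col 0] CDFSX: children CDSX:{A,T}, F:{T} ∩→ {T}; cost 0
[col 1] CD: children C:{A}, D:{T} ∪→ {A,T}; cost 1
[col 1] CDX: children CD:{A,T}, X:{C} ∪→ {A,C,T}; cost 1
[col 1] CDSX: children CDX:{A,C,T}, S:{C} ∩→ {C}; cost 0
[col 1] CDFSX: children CDSX:{C}, F:{T} ∪→ {C,T}; cost 1
[col 2] CD: children C:{A}, D:{A} ∩→ {A}; cost 0
[col 2] CDX: children CD:{A}, X:{T} ∪→ {A,T}; cost 1
[col 2] CDSX: children CDX:{A,T}, S:{C} ∪→ {A,C,T}; cost 1
[col 2] CDFSX: children CDSX:{A,C,T}, F:{C} ∩→ {C}; cost 0
per-site changes: [2, 3, 2]; total = 7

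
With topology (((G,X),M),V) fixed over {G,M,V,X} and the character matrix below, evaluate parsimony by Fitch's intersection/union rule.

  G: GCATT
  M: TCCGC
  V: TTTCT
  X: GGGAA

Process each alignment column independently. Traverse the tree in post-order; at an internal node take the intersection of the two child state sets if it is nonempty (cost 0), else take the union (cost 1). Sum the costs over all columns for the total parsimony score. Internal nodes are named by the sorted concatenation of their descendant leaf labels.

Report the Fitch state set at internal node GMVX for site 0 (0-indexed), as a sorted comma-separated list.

GX@0: {G} ∩ {G} = {G} (intersection, +0)
GMX@0: {G} ∪ {T} = {G,T} (union, +1)
GMVX@0: {G,T} ∩ {T} = {T} (intersection, +0)
GX@1: {C} ∪ {G} = {C,G} (union, +1)
GMX@1: {C,G} ∩ {C} = {C} (intersection, +0)
GMVX@1: {C} ∪ {T} = {C,T} (union, +1)
GX@2: {A} ∪ {G} = {A,G} (union, +1)
GMX@2: {A,G} ∪ {C} = {A,C,G} (union, +1)
GMVX@2: {A,C,G} ∪ {T} = {A,C,G,T} (union, +1)
GX@3: {T} ∪ {A} = {A,T} (union, +1)
GMX@3: {A,T} ∪ {G} = {A,G,T} (union, +1)
GMVX@3: {A,G,T} ∪ {C} = {A,C,G,T} (union, +1)
GX@4: {T} ∪ {A} = {A,T} (union, +1)
GMX@4: {A,T} ∪ {C} = {A,C,T} (union, +1)
GMVX@4: {A,C,T} ∩ {T} = {T} (intersection, +0)
per-site changes: [1, 2, 3, 3, 2]; total = 11

T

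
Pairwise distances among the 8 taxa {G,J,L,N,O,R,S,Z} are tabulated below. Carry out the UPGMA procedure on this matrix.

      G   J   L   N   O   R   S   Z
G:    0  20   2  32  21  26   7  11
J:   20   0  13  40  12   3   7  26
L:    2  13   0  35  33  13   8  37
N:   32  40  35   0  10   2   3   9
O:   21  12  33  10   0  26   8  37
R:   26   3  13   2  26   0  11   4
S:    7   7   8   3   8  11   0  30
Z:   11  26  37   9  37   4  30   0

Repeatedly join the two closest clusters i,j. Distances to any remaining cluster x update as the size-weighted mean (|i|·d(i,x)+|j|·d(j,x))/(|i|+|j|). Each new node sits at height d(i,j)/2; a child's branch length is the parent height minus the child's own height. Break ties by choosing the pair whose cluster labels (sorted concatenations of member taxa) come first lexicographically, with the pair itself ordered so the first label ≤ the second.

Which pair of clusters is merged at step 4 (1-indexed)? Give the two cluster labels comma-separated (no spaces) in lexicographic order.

J,S

1. join G+L (d=2) ⇒ GL; edges |G|=1, |L|=1
  updated: d(GL,J)=33/2, d(GL,N)=67/2, d(GL,O)=27, d(GL,R)=39/2, d(GL,S)=15/2, d(GL,Z)=24
2. join N+R (d=2) ⇒ NR; edges |N|=1, |R|=1
  updated: d(GL,NR)=53/2, d(J,NR)=43/2, d(NR,O)=18, d(NR,S)=7, d(NR,Z)=13/2
3. join NR+Z (d=13/2) ⇒ NRZ; edges |NR|=9/4, |Z|=13/4
  updated: d(GL,NRZ)=77/3, d(J,NRZ)=23, d(NRZ,O)=73/3, d(NRZ,S)=44/3
4. join J+S (d=7) ⇒ JS; edges |J|=7/2, |S|=7/2
  updated: d(GL,JS)=12, d(JS,NRZ)=113/6, d(JS,O)=10
5. join JS+O (d=10) ⇒ JOS; edges |JS|=3/2, |O|=5
  updated: d(GL,JOS)=17, d(JOS,NRZ)=62/3
6. join GL+JOS (d=17) ⇒ GJLOS; edges |GL|=15/2, |JOS|=7/2
  updated: d(GJLOS,NRZ)=68/3
7. join GJLOS+NRZ (d=68/3) ⇒ GJLNORSZ; edges |GJLOS|=17/6, |NRZ|=97/12
final tree: (((G:1,L:1):15/2,((J:7/2,S:7/2):3/2,O:5):7/2):17/6,((N:1,R:1):9/4,Z:13/4):97/12)
total length: 539/12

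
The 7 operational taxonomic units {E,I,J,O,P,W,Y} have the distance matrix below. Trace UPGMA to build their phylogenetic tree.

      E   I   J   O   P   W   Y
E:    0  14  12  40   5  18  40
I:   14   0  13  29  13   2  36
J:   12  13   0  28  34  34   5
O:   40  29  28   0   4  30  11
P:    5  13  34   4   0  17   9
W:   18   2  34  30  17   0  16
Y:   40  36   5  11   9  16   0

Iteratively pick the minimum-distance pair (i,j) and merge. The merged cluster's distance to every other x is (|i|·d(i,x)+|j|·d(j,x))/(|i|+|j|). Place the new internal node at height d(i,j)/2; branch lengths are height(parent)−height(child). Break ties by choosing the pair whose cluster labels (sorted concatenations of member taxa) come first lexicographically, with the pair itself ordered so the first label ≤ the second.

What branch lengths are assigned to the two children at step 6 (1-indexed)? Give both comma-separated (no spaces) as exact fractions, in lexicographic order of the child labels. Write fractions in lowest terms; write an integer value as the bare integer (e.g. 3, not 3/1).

step 1: merge (I,W) at d=2; branch lengths I→1, W→1; new cluster IW
  updated: d(E,IW)=16, d(IW,J)=47/2, d(IW,O)=59/2, d(IW,P)=15, d(IW,Y)=26
step 2: merge (O,P) at d=4; branch lengths O→2, P→2; new cluster OP
  updated: d(E,OP)=45/2, d(IW,OP)=89/4, d(J,OP)=31, d(OP,Y)=10
step 3: merge (J,Y) at d=5; branch lengths J→5/2, Y→5/2; new cluster JY
  updated: d(E,JY)=26, d(IW,JY)=99/4, d(JY,OP)=41/2
step 4: merge (E,IW) at d=16; branch lengths E→8, IW→7; new cluster EIW
  updated: d(EIW,JY)=151/6, d(EIW,OP)=67/3
step 5: merge (JY,OP) at d=41/2; branch lengths JY→31/4, OP→33/4; new cluster JOPY
  updated: d(EIW,JOPY)=95/4
step 6: merge (EIW,JOPY) at d=95/4; branch lengths EIW→31/8, JOPY→13/8; new cluster EIJOPWY
final tree: ((E:8,(I:1,W:1):7):31/8,((J:5/2,Y:5/2):31/4,(O:2,P:2):33/4):13/8)
total length: 95/2

31/8,13/8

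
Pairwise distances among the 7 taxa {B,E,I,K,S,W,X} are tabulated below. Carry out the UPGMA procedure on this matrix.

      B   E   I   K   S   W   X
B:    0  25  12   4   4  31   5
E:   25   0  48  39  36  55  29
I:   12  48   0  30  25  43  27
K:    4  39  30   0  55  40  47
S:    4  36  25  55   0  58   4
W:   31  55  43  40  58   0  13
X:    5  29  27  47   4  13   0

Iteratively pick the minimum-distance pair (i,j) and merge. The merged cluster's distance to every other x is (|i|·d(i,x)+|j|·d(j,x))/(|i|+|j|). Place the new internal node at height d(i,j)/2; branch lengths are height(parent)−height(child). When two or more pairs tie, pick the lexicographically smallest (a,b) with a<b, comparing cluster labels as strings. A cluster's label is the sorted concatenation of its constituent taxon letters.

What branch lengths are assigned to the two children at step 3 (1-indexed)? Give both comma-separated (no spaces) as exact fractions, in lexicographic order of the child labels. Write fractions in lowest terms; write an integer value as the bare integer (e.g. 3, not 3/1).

step 1: merge (B,K) at d=4; branch lengths B→2, K→2; new cluster BK
  updated: d(BK,E)=32, d(BK,I)=21, d(BK,S)=59/2, d(BK,W)=71/2, d(BK,X)=26
step 2: merge (S,X) at d=4; branch lengths S→2, X→2; new cluster SX
  updated: d(BK,SX)=111/4, d(E,SX)=65/2, d(I,SX)=26, d(SX,W)=71/2
step 3: merge (BK,I) at d=21; branch lengths BK→17/2, I→21/2; new cluster BIK
  updated: d(BIK,E)=112/3, d(BIK,SX)=163/6, d(BIK,W)=38
step 4: merge (BIK,SX) at d=163/6; branch lengths BIK→37/12, SX→139/12; new cluster BIKSX
  updated: d(BIKSX,E)=177/5, d(BIKSX,W)=37
step 5: merge (BIKSX,E) at d=177/5; branch lengths BIKSX→247/60, E→177/10; new cluster BEIKSX
  updated: d(BEIKSX,W)=40
step 6: merge (BEIKSX,W) at d=40; branch lengths BEIKSX→23/10, W→20; new cluster BEIKSWX
final tree: (((((B:2,K:2):17/2,I:21/2):37/12,(S:2,X:2):139/12):247/60,E:177/10):23/10,W:20)
total length: 5147/60

17/2,21/2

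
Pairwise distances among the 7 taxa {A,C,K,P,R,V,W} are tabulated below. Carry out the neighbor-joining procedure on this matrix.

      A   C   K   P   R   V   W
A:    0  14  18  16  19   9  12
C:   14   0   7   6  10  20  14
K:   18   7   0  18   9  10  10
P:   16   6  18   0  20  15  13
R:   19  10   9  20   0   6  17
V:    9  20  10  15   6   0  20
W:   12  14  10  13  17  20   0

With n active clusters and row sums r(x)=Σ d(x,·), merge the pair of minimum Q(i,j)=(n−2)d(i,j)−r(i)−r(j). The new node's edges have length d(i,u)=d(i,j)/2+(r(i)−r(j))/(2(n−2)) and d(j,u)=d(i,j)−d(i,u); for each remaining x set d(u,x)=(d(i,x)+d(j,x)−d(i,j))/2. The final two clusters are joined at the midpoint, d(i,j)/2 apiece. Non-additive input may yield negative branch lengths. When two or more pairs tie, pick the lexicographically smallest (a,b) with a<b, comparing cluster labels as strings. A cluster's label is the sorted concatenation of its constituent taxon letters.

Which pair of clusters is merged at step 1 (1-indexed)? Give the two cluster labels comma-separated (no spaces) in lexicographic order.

R,V

1. join R+V (d=6, Q=-131) ⇒ RV; edges |R|=31/10, |V|=29/10
  updated: d(A,RV)=11, d(C,RV)=12, d(K,RV)=13/2, d(P,RV)=29/2, d(RV,W)=31/2
2. join C+P (d=6, Q=-193/2) ⇒ CP; edges |C|=19/16, |P|=77/16
  updated: d(A,CP)=12, d(CP,K)=19/2, d(CP,RV)=41/4, d(CP,W)=21/2
3. join K+RV (d=13/2, Q=-271/4) ⇒ KRV; edges |K|=27/8, |RV|=25/8
  updated: d(A,KRV)=45/4, d(CP,KRV)=53/8, d(KRV,W)=19/2
4. join A+W (d=12, Q=-173/4) ⇒ AW; edges |A|=109/16, |W|=83/16
  updated: d(AW,CP)=21/4, d(AW,KRV)=35/8
5. join AW+CP (d=21/4, Q=-65/4) ⇒ ACPW; edges |AW|=3/2, |CP|=15/4
  updated: d(ACPW,KRV)=23/8
6. join ACPW+KRV (d=23/8) ⇒ ACKPRVW; edges |ACPW|=23/16, |KRV|=23/16
final tree: (((A:109/16,W:83/16):3/2,(C:19/16,P:77/16):15/4):23/16,(K:27/8,(R:31/10,V:29/10):25/8):23/16)
total length: 309/8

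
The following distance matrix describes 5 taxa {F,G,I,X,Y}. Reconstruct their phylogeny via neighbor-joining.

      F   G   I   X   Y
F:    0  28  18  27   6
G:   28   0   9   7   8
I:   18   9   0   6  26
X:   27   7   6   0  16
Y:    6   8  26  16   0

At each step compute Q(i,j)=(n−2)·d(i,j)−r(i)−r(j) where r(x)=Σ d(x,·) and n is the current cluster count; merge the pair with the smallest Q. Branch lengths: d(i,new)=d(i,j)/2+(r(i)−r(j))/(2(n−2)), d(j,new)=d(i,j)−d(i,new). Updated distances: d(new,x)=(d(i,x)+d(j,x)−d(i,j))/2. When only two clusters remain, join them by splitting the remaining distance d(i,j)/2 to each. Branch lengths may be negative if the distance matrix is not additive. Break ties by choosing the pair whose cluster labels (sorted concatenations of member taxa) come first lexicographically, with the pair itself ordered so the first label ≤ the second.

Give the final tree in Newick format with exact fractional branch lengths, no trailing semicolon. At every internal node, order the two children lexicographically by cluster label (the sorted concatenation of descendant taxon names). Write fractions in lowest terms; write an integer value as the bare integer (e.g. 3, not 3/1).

iteration 1: select F,Y (d=6, Q=-117); attach at lengths (41/6, -5/6); label the merged cluster FY
  updated: d(FY,G)=15, d(FY,I)=19, d(FY,X)=37/2
iteration 2: select FY,G (d=15, Q=-107/2); attach at lengths (103/8, 17/8); label the merged cluster FGY
  updated: d(FGY,I)=13/2, d(FGY,X)=21/4
iteration 3: select FGY,I (d=13/2, Q=-71/4); attach at lengths (23/8, 29/8); label the merged cluster FGIY
  updated: d(FGIY,X)=19/8
iteration 4: select FGIY,X (d=19/8); attach at lengths (19/16, 19/16); label the merged cluster FGIXY
final tree: ((((F:41/6,Y:-5/6):103/8,G:17/8):23/8,I:29/8):19/16,X:19/16)
total length: 239/8

((((F:41/6,Y:-5/6):103/8,G:17/8):23/8,I:29/8):19/16,X:19/16)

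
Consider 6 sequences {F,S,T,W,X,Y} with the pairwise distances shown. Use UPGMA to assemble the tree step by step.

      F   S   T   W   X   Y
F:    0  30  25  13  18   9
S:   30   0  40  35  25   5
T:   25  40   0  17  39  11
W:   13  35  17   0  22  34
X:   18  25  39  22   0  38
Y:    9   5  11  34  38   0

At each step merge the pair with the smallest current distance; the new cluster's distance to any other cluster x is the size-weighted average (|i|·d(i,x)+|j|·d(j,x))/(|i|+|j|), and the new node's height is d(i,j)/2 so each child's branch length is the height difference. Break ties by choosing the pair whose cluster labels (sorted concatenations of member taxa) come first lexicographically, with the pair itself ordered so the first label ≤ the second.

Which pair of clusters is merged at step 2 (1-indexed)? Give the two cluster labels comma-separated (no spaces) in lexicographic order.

F,W

step 1: merge (S,Y) at d=5; branch lengths S→5/2, Y→5/2; new cluster SY
  updated: d(F,SY)=39/2, d(SY,T)=51/2, d(SY,W)=69/2, d(SY,X)=63/2
step 2: merge (F,W) at d=13; branch lengths F→13/2, W→13/2; new cluster FW
  updated: d(FW,SY)=27, d(FW,T)=21, d(FW,X)=20
step 3: merge (FW,X) at d=20; branch lengths FW→7/2, X→10; new cluster FWX
  updated: d(FWX,SY)=57/2, d(FWX,T)=27
step 4: merge (SY,T) at d=51/2; branch lengths SY→41/4, T→51/4; new cluster STY
  updated: d(FWX,STY)=28
step 5: merge (FWX,STY) at d=28; branch lengths FWX→4, STY→5/4; new cluster FSTWXY
final tree: (((F:13/2,W:13/2):7/2,X:10):4,((S:5/2,Y:5/2):41/4,T:51/4):5/4)
total length: 239/4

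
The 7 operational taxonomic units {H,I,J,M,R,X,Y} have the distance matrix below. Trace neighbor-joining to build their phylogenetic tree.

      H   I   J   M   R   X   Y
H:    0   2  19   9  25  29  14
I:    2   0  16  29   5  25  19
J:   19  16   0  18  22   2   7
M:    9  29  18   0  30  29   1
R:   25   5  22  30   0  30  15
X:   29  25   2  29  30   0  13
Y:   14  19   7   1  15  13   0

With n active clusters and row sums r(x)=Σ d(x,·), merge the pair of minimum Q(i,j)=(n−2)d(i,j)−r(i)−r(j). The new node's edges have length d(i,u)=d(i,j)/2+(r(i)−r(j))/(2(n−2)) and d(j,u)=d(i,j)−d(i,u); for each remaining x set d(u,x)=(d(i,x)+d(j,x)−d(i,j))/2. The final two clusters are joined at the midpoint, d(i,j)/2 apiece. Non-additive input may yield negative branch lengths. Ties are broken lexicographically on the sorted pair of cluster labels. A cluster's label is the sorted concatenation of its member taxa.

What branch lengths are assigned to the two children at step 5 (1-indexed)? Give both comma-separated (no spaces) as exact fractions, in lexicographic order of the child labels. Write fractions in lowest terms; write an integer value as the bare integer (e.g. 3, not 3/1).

iteration 1: select J,X (d=2, Q=-202); attach at lengths (-17/5, 27/5); label the merged cluster JX
  updated: d(H,JX)=23, d(I,JX)=39/2, d(JX,M)=45/2, d(JX,R)=25, d(JX,Y)=9
iteration 2: select I,R (d=5, Q=-309/2); attach at lengths (-11/16, 91/16); label the merged cluster IR
  updated: d(H,IR)=11, d(IR,JX)=79/4, d(IR,M)=27, d(IR,Y)=29/2
iteration 3: select H,IR (d=11, Q=-385/4); attach at lengths (71/24, 193/24); label the merged cluster HIR
  updated: d(HIR,JX)=127/8, d(HIR,M)=25/2, d(HIR,Y)=35/4
iteration 4: select HIR,JX (d=127/8, Q=-211/4); attach at lengths (43/8, 21/2); label the merged cluster HIJRX
  updated: d(HIJRX,M)=153/16, d(HIJRX,Y)=15/16
iteration 5: select HIJRX,M (d=153/16, Q=-23/2); attach at lengths (19/4, 77/16); label the merged cluster HIJMRX
  updated: d(HIJMRX,Y)=-61/16
iteration 6: select HIJMRX,Y (d=-61/16); attach at lengths (-61/32, -61/32); label the merged cluster HIJMRXY
final tree: ((((H:71/24,(I:-11/16,R:91/16):193/24):43/8,(J:-17/5,X:27/5):21/2):19/4,M:77/16):-61/32,Y:-61/32)
total length: 317/8

19/4,77/16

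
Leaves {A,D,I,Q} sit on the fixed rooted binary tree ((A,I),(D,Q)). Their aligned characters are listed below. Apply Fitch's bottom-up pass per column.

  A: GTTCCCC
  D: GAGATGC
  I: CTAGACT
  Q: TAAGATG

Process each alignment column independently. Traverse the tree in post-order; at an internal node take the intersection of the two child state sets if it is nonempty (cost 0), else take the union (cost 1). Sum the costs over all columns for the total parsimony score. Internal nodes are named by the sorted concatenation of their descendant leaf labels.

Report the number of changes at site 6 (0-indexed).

2

[col 0] AI: children A:{G}, I:{C} ∪→ {C,G}; cost 1
[col 0] DQ: children D:{G}, Q:{T} ∪→ {G,T}; cost 1
[col 0] ADIQ: children AI:{C,G}, DQ:{G,T} ∩→ {G}; cost 0
[col 1] AI: children A:{T}, I:{T} ∩→ {T}; cost 0
[col 1] DQ: children D:{A}, Q:{A} ∩→ {A}; cost 0
[col 1] ADIQ: children AI:{T}, DQ:{A} ∪→ {A,T}; cost 1
[col 2] AI: children A:{T}, I:{A} ∪→ {A,T}; cost 1
[col 2] DQ: children D:{G}, Q:{A} ∪→ {A,G}; cost 1
[col 2] ADIQ: children AI:{A,T}, DQ:{A,G} ∩→ {A}; cost 0
[col 3] AI: children A:{C}, I:{G} ∪→ {C,G}; cost 1
[col 3] DQ: children D:{A}, Q:{G} ∪→ {A,G}; cost 1
[col 3] ADIQ: children AI:{C,G}, DQ:{A,G} ∩→ {G}; cost 0
[col 4] AI: children A:{C}, I:{A} ∪→ {A,C}; cost 1
[col 4] DQ: children D:{T}, Q:{A} ∪→ {A,T}; cost 1
[col 4] ADIQ: children AI:{A,C}, DQ:{A,T} ∩→ {A}; cost 0
[col 5] AI: children A:{C}, I:{C} ∩→ {C}; cost 0
[col 5] DQ: children D:{G}, Q:{T} ∪→ {G,T}; cost 1
[col 5] ADIQ: children AI:{C}, DQ:{G,T} ∪→ {C,G,T}; cost 1
[col 6] AI: children A:{C}, I:{T} ∪→ {C,T}; cost 1
[col 6] DQ: children D:{C}, Q:{G} ∪→ {C,G}; cost 1
[col 6] ADIQ: children AI:{C,T}, DQ:{C,G} ∩→ {C}; cost 0
per-site changes: [2, 1, 2, 2, 2, 2, 2]; total = 13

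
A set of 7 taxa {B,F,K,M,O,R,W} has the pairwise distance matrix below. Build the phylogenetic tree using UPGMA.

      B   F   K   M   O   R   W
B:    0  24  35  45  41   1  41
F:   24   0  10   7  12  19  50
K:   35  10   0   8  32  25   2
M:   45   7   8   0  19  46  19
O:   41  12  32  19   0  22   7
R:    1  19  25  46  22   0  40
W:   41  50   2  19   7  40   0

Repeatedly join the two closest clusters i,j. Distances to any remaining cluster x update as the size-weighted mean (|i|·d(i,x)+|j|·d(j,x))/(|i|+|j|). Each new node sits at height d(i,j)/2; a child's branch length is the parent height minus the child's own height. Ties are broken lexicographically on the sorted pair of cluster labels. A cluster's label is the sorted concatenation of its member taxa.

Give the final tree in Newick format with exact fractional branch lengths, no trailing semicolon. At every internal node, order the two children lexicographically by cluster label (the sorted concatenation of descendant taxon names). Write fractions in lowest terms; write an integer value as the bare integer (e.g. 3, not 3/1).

step 1: merge (B,R) at d=1; branch lengths B→1/2, R→1/2; new cluster BR
  updated: d(BR,F)=43/2, d(BR,K)=30, d(BR,M)=91/2, d(BR,O)=63/2, d(BR,W)=81/2
step 2: merge (K,W) at d=2; branch lengths K→1, W→1; new cluster KW
  updated: d(BR,KW)=141/4, d(F,KW)=30, d(KW,M)=27/2, d(KW,O)=39/2
step 3: merge (F,M) at d=7; branch lengths F→7/2, M→7/2; new cluster FM
  updated: d(BR,FM)=67/2, d(FM,KW)=87/4, d(FM,O)=31/2
step 4: merge (FM,O) at d=31/2; branch lengths FM→17/4, O→31/4; new cluster FMO
  updated: d(BR,FMO)=197/6, d(FMO,KW)=21
step 5: merge (FMO,KW) at d=21; branch lengths FMO→11/4, KW→19/2; new cluster FKMOW
  updated: d(BR,FKMOW)=169/5
step 6: merge (BR,FKMOW) at d=169/5; branch lengths BR→82/5, FKMOW→32/5; new cluster BFKMORW
final tree: ((B:1/2,R:1/2):82/5,(((F:7/2,M:7/2):17/4,O:31/4):11/4,(K:1,W:1):19/2):32/5)
total length: 1141/20

((B:1/2,R:1/2):82/5,(((F:7/2,M:7/2):17/4,O:31/4):11/4,(K:1,W:1):19/2):32/5)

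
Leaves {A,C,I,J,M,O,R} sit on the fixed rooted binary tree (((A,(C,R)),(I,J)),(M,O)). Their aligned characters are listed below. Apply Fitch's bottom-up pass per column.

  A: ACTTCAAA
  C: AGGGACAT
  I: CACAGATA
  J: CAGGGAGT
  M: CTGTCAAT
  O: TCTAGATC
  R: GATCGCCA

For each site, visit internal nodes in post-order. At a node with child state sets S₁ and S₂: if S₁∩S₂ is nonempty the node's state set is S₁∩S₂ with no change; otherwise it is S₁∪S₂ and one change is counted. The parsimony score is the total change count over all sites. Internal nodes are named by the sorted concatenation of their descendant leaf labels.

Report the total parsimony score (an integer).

CR@0: {A} ∪ {G} = {A,G} (union, +1)
ACR@0: {A} ∩ {A,G} = {A} (intersection, +0)
IJ@0: {C} ∩ {C} = {C} (intersection, +0)
ACIJR@0: {A} ∪ {C} = {A,C} (union, +1)
MO@0: {C} ∪ {T} = {C,T} (union, +1)
ACIJMOR@0: {A,C} ∩ {C,T} = {C} (intersection, +0)
CR@1: {G} ∪ {A} = {A,G} (union, +1)
ACR@1: {C} ∪ {A,G} = {A,C,G} (union, +1)
IJ@1: {A} ∩ {A} = {A} (intersection, +0)
ACIJR@1: {A,C,G} ∩ {A} = {A} (intersection, +0)
MO@1: {T} ∪ {C} = {C,T} (union, +1)
ACIJMOR@1: {A} ∪ {C,T} = {A,C,T} (union, +1)
CR@2: {G} ∪ {T} = {G,T} (union, +1)
ACR@2: {T} ∩ {G,T} = {T} (intersection, +0)
IJ@2: {C} ∪ {G} = {C,G} (union, +1)
ACIJR@2: {T} ∪ {C,G} = {C,G,T} (union, +1)
MO@2: {G} ∪ {T} = {G,T} (union, +1)
ACIJMOR@2: {C,G,T} ∩ {G,T} = {G,T} (intersection, +0)
CR@3: {G} ∪ {C} = {C,G} (union, +1)
ACR@3: {T} ∪ {C,G} = {C,G,T} (union, +1)
IJ@3: {A} ∪ {G} = {A,G} (union, +1)
ACIJR@3: {C,G,T} ∩ {A,G} = {G} (intersection, +0)
MO@3: {T} ∪ {A} = {A,T} (union, +1)
ACIJMOR@3: {G} ∪ {A,T} = {A,G,T} (union, +1)
CR@4: {A} ∪ {G} = {A,G} (union, +1)
ACR@4: {C} ∪ {A,G} = {A,C,G} (union, +1)
IJ@4: {G} ∩ {G} = {G} (intersection, +0)
ACIJR@4: {A,C,G} ∩ {G} = {G} (intersection, +0)
MO@4: {C} ∪ {G} = {C,G} (union, +1)
ACIJMOR@4: {G} ∩ {C,G} = {G} (intersection, +0)
CR@5: {C} ∩ {C} = {C} (intersection, +0)
ACR@5: {A} ∪ {C} = {A,C} (union, +1)
IJ@5: {A} ∩ {A} = {A} (intersection, +0)
ACIJR@5: {A,C} ∩ {A} = {A} (intersection, +0)
MO@5: {A} ∩ {A} = {A} (intersection, +0)
ACIJMOR@5: {A} ∩ {A} = {A} (intersection, +0)
CR@6: {A} ∪ {C} = {A,C} (union, +1)
ACR@6: {A} ∩ {A,C} = {A} (intersection, +0)
IJ@6: {T} ∪ {G} = {G,T} (union, +1)
ACIJR@6: {A} ∪ {G,T} = {A,G,T} (union, +1)
MO@6: {A} ∪ {T} = {A,T} (union, +1)
ACIJMOR@6: {A,G,T} ∩ {A,T} = {A,T} (intersection, +0)
CR@7: {T} ∪ {A} = {A,T} (union, +1)
ACR@7: {A} ∩ {A,T} = {A} (intersection, +0)
IJ@7: {A} ∪ {T} = {A,T} (union, +1)
ACIJR@7: {A} ∩ {A,T} = {A} (intersection, +0)
MO@7: {T} ∪ {C} = {C,T} (union, +1)
ACIJMOR@7: {A} ∪ {C,T} = {A,C,T} (union, +1)
per-site changes: [3, 4, 4, 5, 3, 1, 4, 4]; total = 28

28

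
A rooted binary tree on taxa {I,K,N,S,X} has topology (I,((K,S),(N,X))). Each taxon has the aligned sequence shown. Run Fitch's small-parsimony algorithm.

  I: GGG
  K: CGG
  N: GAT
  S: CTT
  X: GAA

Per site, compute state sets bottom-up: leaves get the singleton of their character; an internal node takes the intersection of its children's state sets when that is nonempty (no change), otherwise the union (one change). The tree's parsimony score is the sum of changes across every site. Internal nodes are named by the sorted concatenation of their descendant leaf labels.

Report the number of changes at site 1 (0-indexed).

2

[col 0] KS: children K:{C}, S:{C} ∩→ {C}; cost 0
[col 0] NX: children N:{G}, X:{G} ∩→ {G}; cost 0
[col 0] KNSX: children KS:{C}, NX:{G} ∪→ {C,G}; cost 1
[col 0] IKNSX: children I:{G}, KNSX:{C,G} ∩→ {G}; cost 0
[col 1] KS: children K:{G}, S:{T} ∪→ {G,T}; cost 1
[col 1] NX: children N:{A}, X:{A} ∩→ {A}; cost 0
[col 1] KNSX: children KS:{G,T}, NX:{A} ∪→ {A,G,T}; cost 1
[col 1] IKNSX: children I:{G}, KNSX:{A,G,T} ∩→ {G}; cost 0
[col 2] KS: children K:{G}, S:{T} ∪→ {G,T}; cost 1
[col 2] NX: children N:{T}, X:{A} ∪→ {A,T}; cost 1
[col 2] KNSX: children KS:{G,T}, NX:{A,T} ∩→ {T}; cost 0
[col 2] IKNSX: children I:{G}, KNSX:{T} ∪→ {G,T}; cost 1
per-site changes: [1, 2, 3]; total = 6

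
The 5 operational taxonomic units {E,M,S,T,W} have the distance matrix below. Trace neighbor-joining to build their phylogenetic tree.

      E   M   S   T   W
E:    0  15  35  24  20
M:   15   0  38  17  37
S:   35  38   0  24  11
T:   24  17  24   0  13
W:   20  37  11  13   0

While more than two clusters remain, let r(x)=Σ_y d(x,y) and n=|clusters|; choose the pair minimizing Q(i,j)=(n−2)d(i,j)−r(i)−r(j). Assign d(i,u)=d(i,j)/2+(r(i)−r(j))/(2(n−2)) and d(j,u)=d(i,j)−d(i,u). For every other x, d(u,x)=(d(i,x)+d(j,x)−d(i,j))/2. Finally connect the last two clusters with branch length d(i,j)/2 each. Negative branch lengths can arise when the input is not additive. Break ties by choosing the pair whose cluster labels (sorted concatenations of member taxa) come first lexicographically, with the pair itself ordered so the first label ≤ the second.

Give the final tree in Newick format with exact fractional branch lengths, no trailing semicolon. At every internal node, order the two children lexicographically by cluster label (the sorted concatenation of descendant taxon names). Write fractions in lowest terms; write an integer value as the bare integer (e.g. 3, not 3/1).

((((E:16/3,M:29/3):39/4,T:13/4):39/4,S:41/4):3/8,W:3/8)

iteration 1: select E,M (d=15, Q=-156); attach at lengths (16/3, 29/3); label the merged cluster EM
  updated: d(EM,S)=29, d(EM,T)=13, d(EM,W)=21
iteration 2: select EM,T (d=13, Q=-87); attach at lengths (39/4, 13/4); label the merged cluster EMT
  updated: d(EMT,S)=20, d(EMT,W)=21/2
iteration 3: select EMT,S (d=20, Q=-83/2); attach at lengths (39/4, 41/4); label the merged cluster EMST
  updated: d(EMST,W)=3/4
iteration 4: select EMST,W (d=3/4); attach at lengths (3/8, 3/8); label the merged cluster EMSTW
final tree: ((((E:16/3,M:29/3):39/4,T:13/4):39/4,S:41/4):3/8,W:3/8)
total length: 195/4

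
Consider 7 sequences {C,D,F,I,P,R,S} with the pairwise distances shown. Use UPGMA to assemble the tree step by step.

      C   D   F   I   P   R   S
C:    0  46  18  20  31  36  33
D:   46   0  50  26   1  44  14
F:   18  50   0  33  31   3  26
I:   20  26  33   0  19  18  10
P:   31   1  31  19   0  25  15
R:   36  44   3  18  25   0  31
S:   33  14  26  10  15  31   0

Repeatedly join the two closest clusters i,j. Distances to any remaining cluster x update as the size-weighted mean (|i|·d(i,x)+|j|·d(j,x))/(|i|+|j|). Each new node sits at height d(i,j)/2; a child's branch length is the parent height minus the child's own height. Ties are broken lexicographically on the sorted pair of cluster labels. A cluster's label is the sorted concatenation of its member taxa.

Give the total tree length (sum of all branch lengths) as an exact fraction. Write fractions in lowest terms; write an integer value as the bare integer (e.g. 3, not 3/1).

step 1: merge (D,P) at d=1; branch lengths D→1/2, P→1/2; new cluster DP
  updated: d(C,DP)=77/2, d(DP,F)=81/2, d(DP,I)=45/2, d(DP,R)=69/2, d(DP,S)=29/2
step 2: merge (F,R) at d=3; branch lengths F→3/2, R→3/2; new cluster FR
  updated: d(C,FR)=27, d(DP,FR)=75/2, d(FR,I)=51/2, d(FR,S)=57/2
step 3: merge (I,S) at d=10; branch lengths I→5, S→5; new cluster IS
  updated: d(C,IS)=53/2, d(DP,IS)=37/2, d(FR,IS)=27
step 4: merge (DP,IS) at d=37/2; branch lengths DP→35/4, IS→17/4; new cluster DIPS
  updated: d(C,DIPS)=65/2, d(DIPS,FR)=129/4
step 5: merge (C,FR) at d=27; branch lengths C→27/2, FR→12; new cluster CFR
  updated: d(CFR,DIPS)=97/3
step 6: merge (CFR,DIPS) at d=97/3; branch lengths CFR→8/3, DIPS→83/12; new cluster CDFIPRS
final tree: ((C:27/2,(F:3/2,R:3/2):12):8/3,((D:1/2,P:1/2):35/4,(I:5,S:5):17/4):83/12)
total length: 745/12

745/12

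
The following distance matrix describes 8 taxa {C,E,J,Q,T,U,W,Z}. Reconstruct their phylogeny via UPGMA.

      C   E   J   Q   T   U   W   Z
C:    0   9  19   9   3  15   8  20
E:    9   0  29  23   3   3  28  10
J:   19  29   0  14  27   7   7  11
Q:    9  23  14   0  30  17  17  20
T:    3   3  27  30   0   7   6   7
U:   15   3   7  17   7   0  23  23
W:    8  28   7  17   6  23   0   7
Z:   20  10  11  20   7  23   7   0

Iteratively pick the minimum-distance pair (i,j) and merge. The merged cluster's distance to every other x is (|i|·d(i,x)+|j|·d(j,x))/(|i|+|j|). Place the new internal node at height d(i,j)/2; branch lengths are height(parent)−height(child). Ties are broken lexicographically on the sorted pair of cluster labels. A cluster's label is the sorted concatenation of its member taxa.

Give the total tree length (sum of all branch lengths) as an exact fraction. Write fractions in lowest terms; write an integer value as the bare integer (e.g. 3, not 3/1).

step 1: merge (C,T) at d=3; branch lengths C→3/2, T→3/2; new cluster CT
  updated: d(CT,E)=6, d(CT,J)=23, d(CT,Q)=39/2, d(CT,U)=11, d(CT,W)=7, d(CT,Z)=27/2
step 2: merge (E,U) at d=3; branch lengths E→3/2, U→3/2; new cluster EU
  updated: d(CT,EU)=17/2, d(EU,J)=18, d(EU,Q)=20, d(EU,W)=51/2, d(EU,Z)=33/2
step 3: merge (CT,W) at d=7; branch lengths CT→2, W→7/2; new cluster CTW
  updated: d(CTW,EU)=85/6, d(CTW,J)=53/3, d(CTW,Q)=56/3, d(CTW,Z)=34/3
step 4: merge (J,Z) at d=11; branch lengths J→11/2, Z→11/2; new cluster JZ
  updated: d(CTW,JZ)=29/2, d(EU,JZ)=69/4, d(JZ,Q)=17
step 5: merge (CTW,EU) at d=85/6; branch lengths CTW→43/12, EU→67/12; new cluster CETUW
  updated: d(CETUW,JZ)=78/5, d(CETUW,Q)=96/5
step 6: merge (CETUW,JZ) at d=78/5; branch lengths CETUW→43/60, JZ→23/10; new cluster CEJTUWZ
  updated: d(CEJTUWZ,Q)=130/7
step 7: merge (CEJTUWZ,Q) at d=130/7; branch lengths CEJTUWZ→52/35, Q→65/7; new cluster CEJQTUWZ
final tree: (((((C:3/2,T:3/2):2,W:7/2):43/12,(E:3/2,U:3/2):67/12):43/60,(J:11/2,Z:11/2):23/10):52/35,Q:65/7)
total length: 19091/420

19091/420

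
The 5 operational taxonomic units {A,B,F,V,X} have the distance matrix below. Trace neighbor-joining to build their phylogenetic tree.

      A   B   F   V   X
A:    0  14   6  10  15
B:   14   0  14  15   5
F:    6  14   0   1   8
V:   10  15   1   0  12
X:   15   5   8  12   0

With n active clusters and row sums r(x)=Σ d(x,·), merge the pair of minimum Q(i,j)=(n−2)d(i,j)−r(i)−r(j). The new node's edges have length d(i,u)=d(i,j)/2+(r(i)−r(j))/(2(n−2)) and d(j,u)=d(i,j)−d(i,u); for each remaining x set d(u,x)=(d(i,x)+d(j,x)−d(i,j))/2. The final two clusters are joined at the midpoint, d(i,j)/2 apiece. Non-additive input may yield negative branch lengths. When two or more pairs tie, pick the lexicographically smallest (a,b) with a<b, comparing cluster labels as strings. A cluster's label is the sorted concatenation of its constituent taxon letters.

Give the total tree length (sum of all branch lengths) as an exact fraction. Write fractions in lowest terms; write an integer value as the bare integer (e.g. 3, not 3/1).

163/8

iteration 1: select B,X (d=5, Q=-73); attach at lengths (23/6, 7/6); label the merged cluster BX
  updated: d(A,BX)=12, d(BX,F)=17/2, d(BX,V)=11
iteration 2: select A,BX (d=12, Q=-71/2); attach at lengths (41/8, 55/8); label the merged cluster ABX
  updated: d(ABX,F)=5/4, d(ABX,V)=9/2
iteration 3: select ABX,F (d=5/4, Q=-27/4); attach at lengths (19/8, -9/8); label the merged cluster ABFX
  updated: d(ABFX,V)=17/8
iteration 4: select ABFX,V (d=17/8); attach at lengths (17/16, 17/16); label the merged cluster ABFVX
final tree: (((A:41/8,(B:23/6,X:7/6):55/8):19/8,F:-9/8):17/16,V:17/16)
total length: 163/8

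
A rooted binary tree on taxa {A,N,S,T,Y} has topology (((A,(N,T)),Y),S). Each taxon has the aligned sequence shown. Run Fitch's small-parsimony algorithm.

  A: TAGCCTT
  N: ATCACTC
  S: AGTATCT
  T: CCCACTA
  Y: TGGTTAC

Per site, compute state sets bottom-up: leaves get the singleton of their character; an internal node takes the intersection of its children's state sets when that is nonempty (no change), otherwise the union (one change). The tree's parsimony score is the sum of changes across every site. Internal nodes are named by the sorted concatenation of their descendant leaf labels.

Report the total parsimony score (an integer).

16

[col 0] NT: children N:{A}, T:{C} ∪→ {A,C}; cost 1
[col 0] ANT: children A:{T}, NT:{A,C} ∪→ {A,C,T}; cost 1
[col 0] ANTY: children ANT:{A,C,T}, Y:{T} ∩→ {T}; cost 0
[col 0] ANSTY: children ANTY:{T}, S:{A} ∪→ {A,T}; cost 1
[col 1] NT: children N:{T}, T:{C} ∪→ {C,T}; cost 1
[col 1] ANT: children A:{A}, NT:{C,T} ∪→ {A,C,T}; cost 1
[col 1] ANTY: children ANT:{A,C,T}, Y:{G} ∪→ {A,C,G,T}; cost 1
[col 1] ANSTY: children ANTY:{A,C,G,T}, S:{G} ∩→ {G}; cost 0
[col 2] NT: children N:{C}, T:{C} ∩→ {C}; cost 0
[col 2] ANT: children A:{G}, NT:{C} ∪→ {C,G}; cost 1
[col 2] ANTY: children ANT:{C,G}, Y:{G} ∩→ {G}; cost 0
[col 2] ANSTY: children ANTY:{G}, S:{T} ∪→ {G,T}; cost 1
[col 3] NT: children N:{A}, T:{A} ∩→ {A}; cost 0
[col 3] ANT: children A:{C}, NT:{A} ∪→ {A,C}; cost 1
[col 3] ANTY: children ANT:{A,C}, Y:{T} ∪→ {A,C,T}; cost 1
[col 3] ANSTY: children ANTY:{A,C,T}, S:{A} ∩→ {A}; cost 0
[col 4] NT: children N:{C}, T:{C} ∩→ {C}; cost 0
[col 4] ANT: children A:{C}, NT:{C} ∩→ {C}; cost 0
[col 4] ANTY: children ANT:{C}, Y:{T} ∪→ {C,T}; cost 1
[col 4] ANSTY: children ANTY:{C,T}, S:{T} ∩→ {T}; cost 0
[col 5] NT: children N:{T}, T:{T} ∩→ {T}; cost 0
[col 5] ANT: children A:{T}, NT:{T} ∩→ {T}; cost 0
[col 5] ANTY: children ANT:{T}, Y:{A} ∪→ {A,T}; cost 1
[col 5] ANSTY: children ANTY:{A,T}, S:{C} ∪→ {A,C,T}; cost 1
[col 6] NT: children N:{C}, T:{A} ∪→ {A,C}; cost 1
[col 6] ANT: children A:{T}, NT:{A,C} ∪→ {A,C,T}; cost 1
[col 6] ANTY: children ANT:{A,C,T}, Y:{C} ∩→ {C}; cost 0
[col 6] ANSTY: children ANTY:{C}, S:{T} ∪→ {C,T}; cost 1
per-site changes: [3, 3, 2, 2, 1, 2, 3]; total = 16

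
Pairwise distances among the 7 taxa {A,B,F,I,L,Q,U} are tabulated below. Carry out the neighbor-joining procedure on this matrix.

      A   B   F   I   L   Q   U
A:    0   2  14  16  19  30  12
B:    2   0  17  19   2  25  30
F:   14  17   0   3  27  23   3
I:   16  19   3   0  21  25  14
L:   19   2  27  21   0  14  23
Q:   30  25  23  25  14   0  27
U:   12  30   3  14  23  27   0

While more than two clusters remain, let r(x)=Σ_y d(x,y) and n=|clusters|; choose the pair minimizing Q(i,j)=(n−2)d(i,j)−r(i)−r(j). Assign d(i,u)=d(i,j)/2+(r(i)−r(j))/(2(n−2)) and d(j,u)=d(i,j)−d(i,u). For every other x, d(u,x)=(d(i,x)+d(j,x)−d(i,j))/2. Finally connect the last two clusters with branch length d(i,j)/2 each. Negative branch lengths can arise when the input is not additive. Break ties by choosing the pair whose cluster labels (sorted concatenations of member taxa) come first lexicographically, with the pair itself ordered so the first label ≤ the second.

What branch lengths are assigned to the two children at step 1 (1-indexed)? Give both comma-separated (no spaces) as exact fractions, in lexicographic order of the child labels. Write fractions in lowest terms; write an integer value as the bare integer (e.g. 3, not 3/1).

step 1: merge (B,L) at d=2, Q=-191; branch lengths B→-1/10, L→21/10; new cluster BL
  updated: d(A,BL)=19/2, d(BL,F)=21, d(BL,I)=19, d(BL,Q)=37/2, d(BL,U)=51/2
step 2: merge (BL,Q) at d=37/2, Q=-143; branch lengths BL→11/2, Q→13; new cluster BLQ
  updated: d(A,BLQ)=21/2, d(BLQ,F)=51/4, d(BLQ,I)=51/4, d(BLQ,U)=17
step 3: merge (A,BLQ) at d=21/2, Q=-74; branch lengths A→31/6, BLQ→16/3; new cluster ABLQ
  updated: d(ABLQ,F)=65/8, d(ABLQ,I)=73/8, d(ABLQ,U)=37/4
step 4: merge (ABLQ,I) at d=73/8, Q=-275/8; branch lengths ABLQ→149/32, I→143/32; new cluster ABILQ
  updated: d(ABILQ,F)=1, d(ABILQ,U)=113/16
step 5: merge (ABILQ,F) at d=1, Q=-177/16; branch lengths ABILQ→81/32, F→-49/32; new cluster ABFILQ
  updated: d(ABFILQ,U)=145/32
step 6: merge (ABFILQ,U) at d=145/32; branch lengths ABFILQ→145/64, U→145/64; new cluster ABFILQU
final tree: ((((A:31/6,((B:-1/10,L:21/10):11/2,Q:13):16/3):149/32,I:143/32):81/32,F:-49/32):145/64,U:145/64)
total length: 1461/32

-1/10,21/10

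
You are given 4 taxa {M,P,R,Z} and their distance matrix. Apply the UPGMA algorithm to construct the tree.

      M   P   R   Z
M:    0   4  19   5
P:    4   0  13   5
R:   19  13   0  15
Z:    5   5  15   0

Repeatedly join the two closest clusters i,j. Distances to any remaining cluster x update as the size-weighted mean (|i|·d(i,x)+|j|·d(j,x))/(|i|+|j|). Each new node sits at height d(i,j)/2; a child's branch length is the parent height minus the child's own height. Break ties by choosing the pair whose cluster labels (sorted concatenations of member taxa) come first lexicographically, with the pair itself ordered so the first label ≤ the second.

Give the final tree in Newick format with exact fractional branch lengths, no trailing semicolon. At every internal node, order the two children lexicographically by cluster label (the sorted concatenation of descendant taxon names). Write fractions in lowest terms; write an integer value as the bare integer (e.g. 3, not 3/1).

iteration 1: select M,P (d=4); attach at lengths (2, 2); label the merged cluster MP
  updated: d(MP,R)=16, d(MP,Z)=5
iteration 2: select MP,Z (d=5); attach at lengths (1/2, 5/2); label the merged cluster MPZ
  updated: d(MPZ,R)=47/3
iteration 3: select MPZ,R (d=47/3); attach at lengths (16/3, 47/6); label the merged cluster MPRZ
final tree: (((M:2,P:2):1/2,Z:5/2):16/3,R:47/6)
total length: 121/6

(((M:2,P:2):1/2,Z:5/2):16/3,R:47/6)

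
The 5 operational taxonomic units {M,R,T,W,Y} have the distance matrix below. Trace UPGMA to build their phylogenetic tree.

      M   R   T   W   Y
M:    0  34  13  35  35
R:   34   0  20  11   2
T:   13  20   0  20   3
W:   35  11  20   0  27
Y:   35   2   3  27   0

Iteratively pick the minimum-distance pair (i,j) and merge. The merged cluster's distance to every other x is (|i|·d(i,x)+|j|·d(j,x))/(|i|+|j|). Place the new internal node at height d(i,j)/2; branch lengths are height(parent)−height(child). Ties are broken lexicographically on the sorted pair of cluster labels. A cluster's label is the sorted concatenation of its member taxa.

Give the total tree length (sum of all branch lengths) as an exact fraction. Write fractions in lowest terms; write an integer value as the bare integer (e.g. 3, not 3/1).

137/3

iteration 1: select R,Y (d=2); attach at lengths (1, 1); label the merged cluster RY
  updated: d(M,RY)=69/2, d(RY,T)=23/2, d(RY,W)=19
iteration 2: select RY,T (d=23/2); attach at lengths (19/4, 23/4); label the merged cluster RTY
  updated: d(M,RTY)=82/3, d(RTY,W)=58/3
iteration 3: select RTY,W (d=58/3); attach at lengths (47/12, 29/3); label the merged cluster RTWY
  updated: d(M,RTWY)=117/4
iteration 4: select M,RTWY (d=117/4); attach at lengths (117/8, 119/24); label the merged cluster MRTWY
final tree: (M:117/8,(((R:1,Y:1):19/4,T:23/4):47/12,W:29/3):119/24)
total length: 137/3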